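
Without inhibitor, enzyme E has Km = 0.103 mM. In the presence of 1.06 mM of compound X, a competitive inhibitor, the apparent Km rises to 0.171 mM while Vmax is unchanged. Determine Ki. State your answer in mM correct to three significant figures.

Competitive: Km,app = α·Km with α = 1 + [I]/Ki.
α = Km,app/Km = 0.171/0.103 = 1.660.
Since α = 1 + [I]/Ki, [I]/Ki = 1.660 − 1 = 0.6602 and Ki = 1.06/0.6602 = 1.61 mM.

1.61 mM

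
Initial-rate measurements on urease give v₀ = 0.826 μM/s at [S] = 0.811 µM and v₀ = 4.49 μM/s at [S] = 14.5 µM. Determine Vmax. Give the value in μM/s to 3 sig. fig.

In reciprocal form, 1/v = (Km/Vmax)·(1/[S]) + 1/Vmax. The two points give (1/[S], 1/v) = (1.233, 1.211) and (0.06897, 0.2227).
Slope = (1.211 − 0.2227)/(1.233 − 0.06897) = 0.8487; intercept = 1.211 − 0.8487×1.233 = 0.1642.
Vmax = 1/intercept = 6.09 μM/s; Km = slope × Vmax = 0.8487 × 6.09 = 5.17 µM.

6.09 μM/s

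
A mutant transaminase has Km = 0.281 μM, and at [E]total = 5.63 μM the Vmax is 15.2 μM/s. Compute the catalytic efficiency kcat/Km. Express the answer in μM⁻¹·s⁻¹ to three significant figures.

kcat = Vmax/[E]total = 15.2/5.63 = 2.70 s⁻¹.
kcat/Km = 2.70/0.281 = 9.61 μM⁻¹·s⁻¹.

9.61 μM⁻¹·s⁻¹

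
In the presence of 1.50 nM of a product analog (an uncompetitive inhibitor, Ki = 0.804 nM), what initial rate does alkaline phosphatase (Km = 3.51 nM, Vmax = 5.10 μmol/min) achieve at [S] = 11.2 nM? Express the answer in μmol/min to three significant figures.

α = 1 + [I]/Ki = 1 + 1.50/0.804 = 2.866.
For an uncompetitive inhibitor, both parameters are divided by α, giving Vmax/α and Km/α: Km,app = 1.22 nM, Vmax,app = 1.78 μmol/min.
v = Vmax,app·[S]/(Km,app + [S]) = 1.78 × 11.2/(1.22 + 11.2) = 1.60 μmol/min.

1.60 μmol/min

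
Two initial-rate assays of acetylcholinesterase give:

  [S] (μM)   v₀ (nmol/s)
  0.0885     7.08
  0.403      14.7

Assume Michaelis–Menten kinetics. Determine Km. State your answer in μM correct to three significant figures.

From v = Vmax[S]/(Km+[S]), each point gives Vmax = v(Km+[S])/[S].
Equating: 7.08(Km+0.0885)/0.0885 = 14.7(Km+0.403)/0.403.
80.00·Km + 7.08 = 36.48·Km + 14.7, so (80.00 − 36.48)·Km = 14.7 − 7.08.
Km = 7.620/43.52 = 0.175 μM; then Vmax = 7.08(0.175+0.0885)/0.0885 = 21.1 nmol/s.

0.175 μM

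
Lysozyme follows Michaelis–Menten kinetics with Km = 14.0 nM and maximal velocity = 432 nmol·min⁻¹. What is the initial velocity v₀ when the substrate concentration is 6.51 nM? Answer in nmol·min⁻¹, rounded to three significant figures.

[S]/(Km+[S]) = 6.51/20.51 = 0.3174, the fractional saturation.
v = 0.3174 × Vmax = 0.3174 × 432 = 137 nmol·min⁻¹.

137 nmol·min⁻¹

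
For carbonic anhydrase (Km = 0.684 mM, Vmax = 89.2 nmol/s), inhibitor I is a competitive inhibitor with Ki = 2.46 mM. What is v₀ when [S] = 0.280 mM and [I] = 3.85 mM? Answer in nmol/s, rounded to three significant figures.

12.3 nmol/s

α = 1 + [I]/Ki = 1 + 3.85/2.46 = 2.565.
For a competitive inhibitor, Vmax is unchanged and the apparent Km becomes α·Km: Km,app = 1.75 mM, Vmax,app = 89.2 nmol/s.
v = Vmax,app·[S]/(Km,app + [S]) = 89.2 × 0.280/(1.75 + 0.280) = 12.3 nmol/s.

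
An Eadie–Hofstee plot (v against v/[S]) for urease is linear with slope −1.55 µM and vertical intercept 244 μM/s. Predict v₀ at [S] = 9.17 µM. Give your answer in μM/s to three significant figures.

209 μM/s

In the Eadie–Hofstee form v = Vmax − Km·(v/[S]), the slope is −Km and the intercept is Vmax, so Km = 1.55 µM and Vmax = 244 μM/s.
v = 244 × 9.17/(1.55 + 9.17) = 209 μM/s.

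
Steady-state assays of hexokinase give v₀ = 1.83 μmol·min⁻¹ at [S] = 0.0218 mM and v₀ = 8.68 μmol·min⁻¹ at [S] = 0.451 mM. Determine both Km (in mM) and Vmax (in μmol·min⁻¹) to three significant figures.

Km = 0.106 mM; Vmax = 10.7 μmol·min⁻¹

In reciprocal form, 1/v = (Km/Vmax)·(1/[S]) + 1/Vmax. The two points give (1/[S], 1/v) = (45.87, 0.5464) and (2.217, 0.1152).
Slope = (0.5464 − 0.1152)/(45.87 − 2.217) = 0.009879; intercept = 0.5464 − 0.009879×45.87 = 0.09330.
Vmax = 1/intercept = 10.7 μmol·min⁻¹; Km = slope × Vmax = 0.009879 × 10.7 = 0.106 mM.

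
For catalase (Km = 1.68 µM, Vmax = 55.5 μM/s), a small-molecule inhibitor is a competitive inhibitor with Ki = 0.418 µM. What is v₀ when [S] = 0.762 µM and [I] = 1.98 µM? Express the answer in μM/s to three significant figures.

4.07 μM/s

With α = 1 + [I]/Ki = 1 + 1.98/0.418 = 5.737, the competitive rate law is v = Vmax[S] / (αKm + [S]).
v = 55.5×0.762 / (5.737×1.68 + 0.762) = 42.29/10.40 = 4.07 μM/s.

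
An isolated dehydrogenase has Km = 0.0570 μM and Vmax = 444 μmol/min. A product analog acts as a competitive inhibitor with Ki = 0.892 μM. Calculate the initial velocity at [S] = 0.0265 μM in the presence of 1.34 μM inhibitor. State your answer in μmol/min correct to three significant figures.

With α = 1 + [I]/Ki = 1 + 1.34/0.892 = 2.502, the competitive rate law is v = Vmax[S] / (αKm + [S]).
v = 444×0.0265 / (2.502×0.0570 + 0.0265) = 11.77/0.1691 = 69.6 μmol/min.

69.6 μmol/min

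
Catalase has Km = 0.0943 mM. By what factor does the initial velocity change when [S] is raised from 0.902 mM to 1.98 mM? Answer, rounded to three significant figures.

The fractional saturations are [S]/(Km+[S]) = 0.902/0.9963 = 0.9053 and 1.98/2.074 = 0.9545.
v₂/v₁ is just their ratio: 0.9545/0.9053 = 1.05.

1.05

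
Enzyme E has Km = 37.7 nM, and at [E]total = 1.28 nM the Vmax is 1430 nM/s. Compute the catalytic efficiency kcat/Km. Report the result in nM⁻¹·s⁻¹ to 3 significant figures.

kcat = Vmax/[E]total = 1430/1.28 = 1120 s⁻¹.
kcat/Km = 1120/37.7 = 29.6 nM⁻¹·s⁻¹.

29.6 nM⁻¹·s⁻¹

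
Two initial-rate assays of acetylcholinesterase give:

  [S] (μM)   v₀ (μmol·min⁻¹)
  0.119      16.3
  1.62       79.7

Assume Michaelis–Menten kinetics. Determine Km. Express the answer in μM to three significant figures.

In reciprocal form, 1/v = (Km/Vmax)·(1/[S]) + 1/Vmax. The two points give (1/[S], 1/v) = (8.403, 0.06135) and (0.6173, 0.01255).
Slope = (0.06135 − 0.01255)/(8.403 − 0.6173) = 0.006268; intercept = 0.06135 − 0.006268×8.403 = 0.008678.
Vmax = 1/intercept = 115 μmol·min⁻¹; Km = slope × Vmax = 0.006268 × 115 = 0.722 μM.

0.722 μM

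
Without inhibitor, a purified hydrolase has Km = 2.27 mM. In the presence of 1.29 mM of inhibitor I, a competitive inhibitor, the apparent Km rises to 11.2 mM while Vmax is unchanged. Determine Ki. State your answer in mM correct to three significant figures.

0.328 mM

Competitive: Km,app = α·Km with α = 1 + [I]/Ki.
α = Km,app/Km = 11.2/2.27 = 4.934.
Ki = [I]/(α − 1) = 1.29/3.934 = 0.328 mM.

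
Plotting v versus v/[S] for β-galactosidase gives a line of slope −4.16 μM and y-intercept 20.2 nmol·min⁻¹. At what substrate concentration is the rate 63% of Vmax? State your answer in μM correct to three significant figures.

7.08 μM

The Eadie–Hofstee slope gives Km = 4.16 μM (slope = −Km).
v/Vmax = [S]/(Km+[S]) = 0.63 ⇒ [S] = Km·0.63/(1−0.63) = 4.16 × 1.703 = 7.08 μM.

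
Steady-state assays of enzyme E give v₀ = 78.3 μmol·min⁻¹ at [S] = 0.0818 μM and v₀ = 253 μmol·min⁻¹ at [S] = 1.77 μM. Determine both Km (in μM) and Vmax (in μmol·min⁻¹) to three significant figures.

From v = Vmax[S]/(Km+[S]), each point gives Vmax = v(Km+[S])/[S].
Equating: 78.3(Km+0.0818)/0.0818 = 253(Km+1.77)/1.77.
957.2·Km + 78.3 = 142.9·Km + 253, so (957.2 − 142.9)·Km = 253 − 78.3.
Km = 174.7/814.3 = 0.215 μM; then Vmax = 78.3(0.215+0.0818)/0.0818 = 284 μmol·min⁻¹.

Km = 0.215 μM; Vmax = 284 μmol·min⁻¹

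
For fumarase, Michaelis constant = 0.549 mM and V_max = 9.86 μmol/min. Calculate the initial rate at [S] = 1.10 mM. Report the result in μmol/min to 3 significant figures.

6.58 μmol/min

v = Vmax·[S]/(Km + [S]) = 9.86 × 1.10 / (0.549 + 1.10)
  = 10.85 / 1.649 = 6.58 μmol/min.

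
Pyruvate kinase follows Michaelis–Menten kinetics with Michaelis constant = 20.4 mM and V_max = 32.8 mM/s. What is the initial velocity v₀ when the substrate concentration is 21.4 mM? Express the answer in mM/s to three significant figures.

16.8 mM/s

[S]/(Km+[S]) = 21.4/41.80 = 0.5120, the fractional saturation.
v = 0.5120 × Vmax = 0.5120 × 32.8 = 16.8 mM/s.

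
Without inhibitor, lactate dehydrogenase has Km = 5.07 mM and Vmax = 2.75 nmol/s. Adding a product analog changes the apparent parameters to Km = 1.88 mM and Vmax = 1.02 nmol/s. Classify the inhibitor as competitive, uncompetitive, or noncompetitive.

Both Km and Vmax decrease by the same factor (~2.70-fold) — characteristic of uncompetitive inhibition.

uncompetitive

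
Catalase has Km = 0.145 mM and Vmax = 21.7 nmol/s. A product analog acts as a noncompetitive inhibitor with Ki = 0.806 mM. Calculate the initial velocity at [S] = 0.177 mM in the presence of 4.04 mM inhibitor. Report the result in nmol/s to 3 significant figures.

α = 1 + [I]/Ki = 1 + 4.04/0.806 = 6.012.
For a noncompetitive inhibitor, Vmax is reduced to Vmax/α while Km is unchanged: Km,app = 0.145 mM, Vmax,app = 3.61 nmol/s.
v = Vmax,app·[S]/(Km,app + [S]) = 3.61 × 0.177/(0.145 + 0.177) = 1.98 nmol/s.

1.98 nmol/s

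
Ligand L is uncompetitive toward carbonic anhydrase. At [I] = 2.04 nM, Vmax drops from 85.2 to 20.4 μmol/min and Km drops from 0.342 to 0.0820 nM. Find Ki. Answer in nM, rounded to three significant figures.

Uncompetitive: Vmax,app = Vmax/α (and Km,app = Km/α) with α = 1 + [I]/Ki.
α = Vmax/Vmax,app = 85.2/20.4 = 4.176.
Ki = [I]/(α − 1) = 2.04/3.176 = 0.642 nM.

0.642 nM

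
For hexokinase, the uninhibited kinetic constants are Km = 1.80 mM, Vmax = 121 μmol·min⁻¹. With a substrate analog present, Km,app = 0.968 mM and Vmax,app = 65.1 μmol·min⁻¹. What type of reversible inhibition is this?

uncompetitive

Both Km and Vmax decrease by the same factor (~1.86-fold) — characteristic of uncompetitive inhibition.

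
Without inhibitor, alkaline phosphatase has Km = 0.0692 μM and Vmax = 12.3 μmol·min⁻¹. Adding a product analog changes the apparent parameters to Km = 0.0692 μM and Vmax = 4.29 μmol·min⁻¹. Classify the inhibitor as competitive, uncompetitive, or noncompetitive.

noncompetitive

Vmax decreases (12.3 → 4.29 μmol·min⁻¹) while Km is unchanged — pure noncompetitive inhibition.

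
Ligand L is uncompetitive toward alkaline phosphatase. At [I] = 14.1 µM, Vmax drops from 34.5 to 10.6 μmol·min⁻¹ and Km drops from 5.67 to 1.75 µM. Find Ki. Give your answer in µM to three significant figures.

Uncompetitive: Vmax,app = Vmax/α (and Km,app = Km/α) with α = 1 + [I]/Ki.
α = Vmax/Vmax,app = 34.5/10.6 = 3.255.
Ki = [I]/(α − 1) = 14.1/2.255 = 6.25 µM.

6.25 µM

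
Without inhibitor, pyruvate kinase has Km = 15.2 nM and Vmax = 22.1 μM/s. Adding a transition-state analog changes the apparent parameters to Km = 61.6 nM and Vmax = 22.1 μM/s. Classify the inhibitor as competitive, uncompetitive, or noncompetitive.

competitive

Km increases (15.2 → 61.6 nM) while Vmax is unchanged — the hallmark of competitive inhibition.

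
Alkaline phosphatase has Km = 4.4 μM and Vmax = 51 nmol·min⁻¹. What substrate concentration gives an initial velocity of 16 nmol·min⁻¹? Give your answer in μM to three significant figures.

2.01 μM

Rearranging v = Vmax[S]/(Km+[S]) gives [S] = Km·v/(Vmax − v).
[S] = 4.4 × 16 / (51 − 16) = 70.40/35.00 = 2.01 μM.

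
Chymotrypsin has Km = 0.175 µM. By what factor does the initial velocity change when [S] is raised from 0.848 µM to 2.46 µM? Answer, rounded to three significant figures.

The fractional saturations are [S]/(Km+[S]) = 0.848/1.023 = 0.8289 and 2.46/2.635 = 0.9336.
v₂/v₁ is just their ratio: 0.9336/0.8289 = 1.13.

1.13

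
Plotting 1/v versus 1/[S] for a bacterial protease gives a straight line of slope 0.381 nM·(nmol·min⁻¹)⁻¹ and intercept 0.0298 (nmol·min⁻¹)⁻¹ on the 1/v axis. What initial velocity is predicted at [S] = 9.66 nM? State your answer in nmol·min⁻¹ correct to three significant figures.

14.4 nmol·min⁻¹

The y-intercept is 1/Vmax, so Vmax = 1/0.0298 = 33.6 nmol·min⁻¹.
The slope is Km/Vmax, so Km = 0.381 × 33.6 = 12.8 nM.
Then v = 33.6 × 9.66/(12.8 + 9.66) = 14.4 nmol·min⁻¹.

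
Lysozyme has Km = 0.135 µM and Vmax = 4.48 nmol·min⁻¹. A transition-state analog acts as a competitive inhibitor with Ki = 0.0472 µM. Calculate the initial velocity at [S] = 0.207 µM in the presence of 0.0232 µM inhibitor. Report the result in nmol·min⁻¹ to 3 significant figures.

2.27 nmol·min⁻¹

α = 1 + [I]/Ki = 1 + 0.0232/0.0472 = 1.492.
For a competitive inhibitor, Vmax is unchanged and the apparent Km becomes α·Km: Km,app = 0.201 µM, Vmax,app = 4.48 nmol·min⁻¹.
v = Vmax,app·[S]/(Km,app + [S]) = 4.48 × 0.207/(0.201 + 0.207) = 2.27 nmol·min⁻¹.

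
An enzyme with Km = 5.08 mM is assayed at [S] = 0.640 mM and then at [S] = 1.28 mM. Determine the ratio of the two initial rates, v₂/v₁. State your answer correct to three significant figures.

Since Vmax cancels, v₂/v₁ = [S]₂(Km+[S]₁) / [S]₁(Km+[S]₂).
= 1.28×(5.08+0.640) / (0.640×(5.08+1.28)) = 7.322/4.070 = 1.80.

1.80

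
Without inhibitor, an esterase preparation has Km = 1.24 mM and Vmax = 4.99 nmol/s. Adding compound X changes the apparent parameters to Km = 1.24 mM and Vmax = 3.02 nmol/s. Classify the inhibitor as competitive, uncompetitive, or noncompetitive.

noncompetitive

Vmax decreases (4.99 → 3.02 nmol/s) while Km is unchanged — pure noncompetitive inhibition.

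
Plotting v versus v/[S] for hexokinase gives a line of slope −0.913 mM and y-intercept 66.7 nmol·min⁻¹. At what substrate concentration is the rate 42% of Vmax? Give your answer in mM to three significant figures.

The Eadie–Hofstee slope gives Km = 0.913 mM (slope = −Km).
v/Vmax = [S]/(Km+[S]) = 0.42 ⇒ [S] = Km·0.42/(1−0.42) = 0.913 × 0.7241 = 0.661 mM.

0.661 mM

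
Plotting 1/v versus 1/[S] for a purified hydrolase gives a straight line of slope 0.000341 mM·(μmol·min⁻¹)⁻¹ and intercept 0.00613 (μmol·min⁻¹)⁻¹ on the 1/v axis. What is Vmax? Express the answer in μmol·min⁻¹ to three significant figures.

The y-intercept of a Lineweaver–Burk plot equals 1/Vmax, so Vmax = 1/0.00613 = 163 μmol·min⁻¹.

163 μmol·min⁻¹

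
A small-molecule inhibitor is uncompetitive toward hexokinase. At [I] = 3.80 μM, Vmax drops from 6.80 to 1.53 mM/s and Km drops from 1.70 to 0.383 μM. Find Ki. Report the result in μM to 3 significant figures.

1.10 μM

Uncompetitive: Vmax,app = Vmax/α (and Km,app = Km/α) with α = 1 + [I]/Ki.
α = Vmax/Vmax,app = 6.80/1.53 = 4.444.
Ki = [I]/(α − 1) = 3.80/3.444 = 1.10 μM.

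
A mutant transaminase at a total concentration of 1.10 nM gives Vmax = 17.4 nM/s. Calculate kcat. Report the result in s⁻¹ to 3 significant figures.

15.8 s⁻¹

kcat = Vmax/[E]total = 17.4 nM/s / 1.10 nM = 15.8 s⁻¹.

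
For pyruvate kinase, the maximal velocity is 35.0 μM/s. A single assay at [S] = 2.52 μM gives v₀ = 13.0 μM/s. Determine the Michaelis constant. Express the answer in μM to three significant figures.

4.26 μM

v/Vmax = 13.0/35.0 = 0.3714 = [S]/(Km+[S]).
So Km + [S] = [S]/0.3714 = 6.785 μM, giving Km = 6.785 − 2.52 = 4.26 μM.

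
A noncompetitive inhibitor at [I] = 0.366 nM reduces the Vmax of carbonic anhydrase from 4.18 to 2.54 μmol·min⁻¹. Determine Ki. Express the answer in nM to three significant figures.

0.567 nM

Noncompetitive: Vmax,app = Vmax/α with α = 1 + [I]/Ki.
α = Vmax/Vmax,app = 4.18/2.54 = 1.646.
Ki = [I]/(α − 1) = 0.366/0.6457 = 0.567 nM.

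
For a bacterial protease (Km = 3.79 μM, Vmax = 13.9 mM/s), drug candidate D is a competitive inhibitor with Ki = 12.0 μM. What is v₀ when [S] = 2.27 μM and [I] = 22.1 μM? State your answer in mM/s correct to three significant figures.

With α = 1 + [I]/Ki = 1 + 22.1/12.0 = 2.842, the competitive rate law is v = Vmax[S] / (αKm + [S]).
v = 13.9×2.27 / (2.842×3.79 + 2.27) = 31.55/13.04 = 2.42 mM/s.

2.42 mM/s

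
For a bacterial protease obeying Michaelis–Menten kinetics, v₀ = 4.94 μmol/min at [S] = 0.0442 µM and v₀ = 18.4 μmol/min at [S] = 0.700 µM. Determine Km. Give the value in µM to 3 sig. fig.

From v = Vmax[S]/(Km+[S]), each point gives Vmax = v(Km+[S])/[S].
Equating: 4.94(Km+0.0442)/0.0442 = 18.4(Km+0.700)/0.700.
111.8·Km + 4.94 = 26.29·Km + 18.4, so (111.8 − 26.29)·Km = 18.4 − 4.94.
Km = 13.46/85.48 = 0.157 µM; then Vmax = 4.94(0.157+0.0442)/0.0442 = 22.5 μmol/min.

0.157 µM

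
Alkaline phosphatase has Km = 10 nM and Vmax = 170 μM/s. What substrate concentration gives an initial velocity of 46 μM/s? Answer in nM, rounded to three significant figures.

3.71 nM

The required fractional saturation is v/Vmax = 46/170 = 0.2706.
Then [S]/(Km+[S]) = 0.2706 ⇒ [S] = 10 × 0.2706/(1 − 0.2706) = 3.71 nM.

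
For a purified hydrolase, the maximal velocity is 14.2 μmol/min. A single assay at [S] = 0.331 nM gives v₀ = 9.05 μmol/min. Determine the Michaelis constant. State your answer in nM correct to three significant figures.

From v = Vmax[S]/(Km+[S]), Km = [S](Vmax − v)/v.
Km = 0.331 × (14.2 − 9.05) / 9.05 = 1.705/9.05 = 0.188 nM.

0.188 nM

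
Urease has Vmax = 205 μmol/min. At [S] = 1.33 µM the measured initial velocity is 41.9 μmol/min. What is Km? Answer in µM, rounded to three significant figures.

5.18 µM

From v = Vmax[S]/(Km+[S]), Km = [S](Vmax − v)/v.
Km = 1.33 × (205 − 41.9) / 41.9 = 216.9/41.9 = 5.18 µM.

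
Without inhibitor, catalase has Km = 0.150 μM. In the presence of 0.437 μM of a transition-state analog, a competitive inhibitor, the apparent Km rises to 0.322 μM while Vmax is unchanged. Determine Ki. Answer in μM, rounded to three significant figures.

Competitive: Km,app = α·Km with α = 1 + [I]/Ki.
α = Km,app/Km = 0.322/0.150 = 2.147.
Ki = [I]/(α − 1) = 0.437/1.147 = 0.381 μM.

0.381 μM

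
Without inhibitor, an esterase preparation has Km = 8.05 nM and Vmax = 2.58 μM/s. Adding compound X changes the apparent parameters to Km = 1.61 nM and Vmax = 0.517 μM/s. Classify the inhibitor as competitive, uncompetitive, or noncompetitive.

Both Km and Vmax decrease by the same factor (~4.99-fold) — characteristic of uncompetitive inhibition.

uncompetitive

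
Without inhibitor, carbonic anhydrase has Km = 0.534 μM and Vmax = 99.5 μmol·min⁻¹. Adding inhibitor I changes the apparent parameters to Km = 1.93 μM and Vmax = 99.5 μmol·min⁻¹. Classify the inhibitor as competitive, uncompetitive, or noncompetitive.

Km increases (0.534 → 1.93 μM) while Vmax is unchanged — the hallmark of competitive inhibition.

competitive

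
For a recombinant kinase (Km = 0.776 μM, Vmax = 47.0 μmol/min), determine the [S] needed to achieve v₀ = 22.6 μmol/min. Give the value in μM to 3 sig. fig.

Rearranging v = Vmax[S]/(Km+[S]) gives [S] = Km·v/(Vmax − v).
[S] = 0.776 × 22.6 / (47.0 − 22.6) = 17.54/24.40 = 0.719 μM.

0.719 μM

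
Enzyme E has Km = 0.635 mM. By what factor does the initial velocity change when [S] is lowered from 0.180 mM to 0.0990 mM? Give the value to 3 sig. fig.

0.611

The fractional saturations are [S]/(Km+[S]) = 0.180/0.8150 = 0.2209 and 0.0990/0.7340 = 0.1349.
v₂/v₁ is just their ratio: 0.1349/0.2209 = 0.611.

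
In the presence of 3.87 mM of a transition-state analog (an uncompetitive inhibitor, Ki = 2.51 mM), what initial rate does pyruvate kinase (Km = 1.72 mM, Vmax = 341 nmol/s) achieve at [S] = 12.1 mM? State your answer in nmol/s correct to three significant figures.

α = 1 + [I]/Ki = 1 + 3.87/2.51 = 2.542.
For an uncompetitive inhibitor, both parameters are divided by α, giving Vmax/α and Km/α: Km,app = 0.677 mM, Vmax,app = 134 nmol/s.
v = Vmax,app·[S]/(Km,app + [S]) = 134 × 12.1/(0.677 + 12.1) = 127 nmol/s.

127 nmol/s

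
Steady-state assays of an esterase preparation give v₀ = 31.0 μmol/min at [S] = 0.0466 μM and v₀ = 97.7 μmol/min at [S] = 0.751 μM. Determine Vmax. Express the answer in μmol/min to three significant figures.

114 μmol/min

From v = Vmax[S]/(Km+[S]), each point gives Vmax = v(Km+[S])/[S].
Equating: 31.0(Km+0.0466)/0.0466 = 97.7(Km+0.751)/0.751.
665.2·Km + 31.0 = 130.1·Km + 97.7, so (665.2 − 130.1)·Km = 97.7 − 31.0.
Km = 66.70/535.1 = 0.125 μM; then Vmax = 31.0(0.125+0.0466)/0.0466 = 114 μmol/min.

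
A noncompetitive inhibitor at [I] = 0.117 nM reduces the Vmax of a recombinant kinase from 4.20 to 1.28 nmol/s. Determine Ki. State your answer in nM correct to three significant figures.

0.0513 nM

Noncompetitive: Vmax,app = Vmax/α with α = 1 + [I]/Ki.
α = Vmax/Vmax,app = 4.20/1.28 = 3.281.
Since α = 1 + [I]/Ki, [I]/Ki = 3.281 − 1 = 2.281 and Ki = 0.117/2.281 = 0.0513 nM.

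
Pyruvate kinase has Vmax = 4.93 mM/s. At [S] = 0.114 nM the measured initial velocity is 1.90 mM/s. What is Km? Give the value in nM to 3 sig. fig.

From v = Vmax[S]/(Km+[S]), Km = [S](Vmax − v)/v.
Km = 0.114 × (4.93 − 1.90) / 1.90 = 0.3454/1.90 = 0.182 nM.

0.182 nM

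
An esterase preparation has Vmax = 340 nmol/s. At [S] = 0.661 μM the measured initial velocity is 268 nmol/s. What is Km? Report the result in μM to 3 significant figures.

From v = Vmax[S]/(Km+[S]), Km = [S](Vmax − v)/v.
Km = 0.661 × (340 − 268) / 268 = 47.59/268 = 0.178 μM.

0.178 μM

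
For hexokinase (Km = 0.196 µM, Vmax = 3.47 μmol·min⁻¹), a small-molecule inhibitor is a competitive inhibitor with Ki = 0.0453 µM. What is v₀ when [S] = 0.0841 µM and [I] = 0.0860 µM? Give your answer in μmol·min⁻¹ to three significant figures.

0.447 μmol·min⁻¹

α = 1 + [I]/Ki = 1 + 0.0860/0.0453 = 2.898.
For a competitive inhibitor, Vmax is unchanged and the apparent Km becomes α·Km: Km,app = 0.568 µM, Vmax,app = 3.47 μmol·min⁻¹.
v = Vmax,app·[S]/(Km,app + [S]) = 3.47 × 0.0841/(0.568 + 0.0841) = 0.447 μmol·min⁻¹.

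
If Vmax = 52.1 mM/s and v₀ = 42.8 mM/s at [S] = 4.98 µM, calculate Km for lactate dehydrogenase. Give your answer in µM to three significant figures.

From v = Vmax[S]/(Km+[S]), Km = [S](Vmax − v)/v.
Km = 4.98 × (52.1 − 42.8) / 42.8 = 46.31/42.8 = 1.08 µM.

1.08 µM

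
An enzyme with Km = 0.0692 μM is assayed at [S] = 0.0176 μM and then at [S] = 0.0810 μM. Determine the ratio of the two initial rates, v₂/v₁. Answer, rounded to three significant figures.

Since Vmax cancels, v₂/v₁ = [S]₂(Km+[S]₁) / [S]₁(Km+[S]₂).
= 0.0810×(0.0692+0.0176) / (0.0176×(0.0692+0.0810)) = 0.007031/0.002644 = 2.66.

2.66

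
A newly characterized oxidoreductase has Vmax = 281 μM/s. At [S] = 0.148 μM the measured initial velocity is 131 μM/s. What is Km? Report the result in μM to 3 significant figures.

v/Vmax = 131/281 = 0.4662 = [S]/(Km+[S]).
So Km + [S] = [S]/0.4662 = 0.3175 μM, giving Km = 0.3175 − 0.148 = 0.169 μM.

0.169 μM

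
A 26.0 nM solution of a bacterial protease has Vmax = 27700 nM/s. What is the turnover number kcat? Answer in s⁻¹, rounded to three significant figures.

1070 s⁻¹

kcat = Vmax/[E]total = 27700 nM/s / 26.0 nM = 1070 s⁻¹.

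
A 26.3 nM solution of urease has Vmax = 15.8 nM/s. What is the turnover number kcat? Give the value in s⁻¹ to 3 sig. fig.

0.601 s⁻¹

kcat = Vmax/[E]total = 15.8 nM/s / 26.3 nM = 0.601 s⁻¹.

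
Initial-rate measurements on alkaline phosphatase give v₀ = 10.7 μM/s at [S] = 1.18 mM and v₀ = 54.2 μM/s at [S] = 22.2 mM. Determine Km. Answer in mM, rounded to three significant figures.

From v = Vmax[S]/(Km+[S]), each point gives Vmax = v(Km+[S])/[S].
Equating: 10.7(Km+1.18)/1.18 = 54.2(Km+22.2)/22.2.
9.068·Km + 10.7 = 2.441·Km + 54.2, so (9.068 − 2.441)·Km = 54.2 − 10.7.
Km = 43.50/6.626 = 6.56 mM; then Vmax = 10.7(6.56+1.18)/1.18 = 70.2 μM/s.

6.56 mM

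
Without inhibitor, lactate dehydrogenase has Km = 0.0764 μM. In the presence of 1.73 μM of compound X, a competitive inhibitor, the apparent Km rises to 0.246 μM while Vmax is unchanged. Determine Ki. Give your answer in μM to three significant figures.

0.779 μM

Competitive: Km,app = α·Km with α = 1 + [I]/Ki.
α = Km,app/Km = 0.246/0.0764 = 3.220.
Since α = 1 + [I]/Ki, [I]/Ki = 3.220 − 1 = 2.220 and Ki = 1.73/2.220 = 0.779 μM.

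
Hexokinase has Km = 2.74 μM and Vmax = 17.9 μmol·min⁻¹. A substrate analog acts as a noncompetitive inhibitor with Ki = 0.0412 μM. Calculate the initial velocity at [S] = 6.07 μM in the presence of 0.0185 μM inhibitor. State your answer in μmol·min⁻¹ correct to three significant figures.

α = 1 + [I]/Ki = 1 + 0.0185/0.0412 = 1.449.
For a noncompetitive inhibitor, Vmax is reduced to Vmax/α while Km is unchanged: Km,app = 2.74 μM, Vmax,app = 12.4 μmol·min⁻¹.
v = Vmax,app·[S]/(Km,app + [S]) = 12.4 × 6.07/(2.74 + 6.07) = 8.51 μmol·min⁻¹.

8.51 μmol·min⁻¹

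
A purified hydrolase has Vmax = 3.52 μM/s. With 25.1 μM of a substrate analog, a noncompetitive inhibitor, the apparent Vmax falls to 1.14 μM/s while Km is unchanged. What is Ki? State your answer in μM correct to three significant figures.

Noncompetitive: Vmax,app = Vmax/α with α = 1 + [I]/Ki.
α = Vmax/Vmax,app = 3.52/1.14 = 3.088.
Ki = [I]/(α − 1) = 25.1/2.088 = 12.0 μM.

12.0 μM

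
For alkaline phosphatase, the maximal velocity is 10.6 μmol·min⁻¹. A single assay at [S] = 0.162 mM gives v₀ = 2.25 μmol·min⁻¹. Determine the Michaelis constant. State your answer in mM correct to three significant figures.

v/Vmax = 2.25/10.6 = 0.2123 = [S]/(Km+[S]).
So Km + [S] = [S]/0.2123 = 0.7632 mM, giving Km = 0.7632 − 0.162 = 0.601 mM.

0.601 mM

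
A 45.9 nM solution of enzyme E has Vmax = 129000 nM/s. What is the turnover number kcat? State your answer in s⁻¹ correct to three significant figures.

kcat = Vmax/[E]total = 129000 nM/s / 45.9 nM = 2810 s⁻¹.

2810 s⁻¹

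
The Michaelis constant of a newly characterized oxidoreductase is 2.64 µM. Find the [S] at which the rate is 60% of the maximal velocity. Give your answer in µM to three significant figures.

3.96 µM

v/Vmax = [S]/(Km+[S]) = 0.6, so [S] = Km·0.6/(1 − 0.6) = 2.64 × 1.500.
[S] = 3.96 µM.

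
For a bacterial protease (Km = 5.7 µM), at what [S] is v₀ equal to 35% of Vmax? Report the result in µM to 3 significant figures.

v/Vmax = [S]/(Km+[S]) = 0.35, so [S] = Km·0.35/(1 − 0.35) = 5.7 × 0.5385.
[S] = 3.07 µM.

3.07 µM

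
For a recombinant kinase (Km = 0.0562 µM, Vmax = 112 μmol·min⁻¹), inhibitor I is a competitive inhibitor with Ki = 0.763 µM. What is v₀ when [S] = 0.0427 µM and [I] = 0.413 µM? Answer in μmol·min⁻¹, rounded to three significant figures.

37.0 μmol·min⁻¹

With α = 1 + [I]/Ki = 1 + 0.413/0.763 = 1.541, the competitive rate law is v = Vmax[S] / (αKm + [S]).
v = 112×0.0427 / (1.541×0.0562 + 0.0427) = 4.782/0.1293 = 37.0 μmol·min⁻¹.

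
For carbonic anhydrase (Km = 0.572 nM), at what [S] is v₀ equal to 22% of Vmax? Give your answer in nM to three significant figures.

v/Vmax = [S]/(Km+[S]) = 0.22, so [S] = Km·0.22/(1 − 0.22) = 0.572 × 0.2821.
[S] = 0.161 nM.

0.161 nM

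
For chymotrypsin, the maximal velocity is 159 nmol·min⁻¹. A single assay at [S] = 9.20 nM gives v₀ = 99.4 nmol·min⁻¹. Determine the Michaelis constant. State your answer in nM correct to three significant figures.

5.52 nM

v/Vmax = 99.4/159 = 0.6252 = [S]/(Km+[S]).
So Km + [S] = [S]/0.6252 = 14.72 nM, giving Km = 14.72 − 9.20 = 5.52 nM.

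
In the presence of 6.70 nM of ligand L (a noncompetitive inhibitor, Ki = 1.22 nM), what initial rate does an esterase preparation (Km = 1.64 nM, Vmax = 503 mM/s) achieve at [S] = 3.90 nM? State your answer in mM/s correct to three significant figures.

With α = 1 + [I]/Ki = 1 + 6.70/1.22 = 6.492, the noncompetitive rate law is v = (Vmax/α)·[S] / (Km + [S]).
v = (503/6.492)×3.90 / (1.64 + 3.90) = 302.2/5.540 = 54.5 mM/s.

54.5 mM/s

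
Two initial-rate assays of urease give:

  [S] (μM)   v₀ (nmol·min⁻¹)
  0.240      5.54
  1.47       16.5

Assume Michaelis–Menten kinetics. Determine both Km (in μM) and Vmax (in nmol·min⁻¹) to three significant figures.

From v = Vmax[S]/(Km+[S]), each point gives Vmax = v(Km+[S])/[S].
Equating: 5.54(Km+0.240)/0.240 = 16.5(Km+1.47)/1.47.
23.08·Km + 5.54 = 11.22·Km + 16.5, so (23.08 − 11.22)·Km = 16.5 − 5.54.
Km = 10.96/11.86 = 0.924 μM; then Vmax = 5.54(0.924+0.240)/0.240 = 26.9 nmol·min⁻¹.

Km = 0.924 μM; Vmax = 26.9 nmol·min⁻¹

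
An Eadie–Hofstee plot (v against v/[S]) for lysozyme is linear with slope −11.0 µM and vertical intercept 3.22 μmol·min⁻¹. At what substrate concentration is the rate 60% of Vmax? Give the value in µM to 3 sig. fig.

The Eadie–Hofstee slope gives Km = 11.0 µM (slope = −Km).
v/Vmax = [S]/(Km+[S]) = 0.6 ⇒ [S] = Km·0.6/(1−0.6) = 11.0 × 1.500 = 16.5 µM.

16.5 µM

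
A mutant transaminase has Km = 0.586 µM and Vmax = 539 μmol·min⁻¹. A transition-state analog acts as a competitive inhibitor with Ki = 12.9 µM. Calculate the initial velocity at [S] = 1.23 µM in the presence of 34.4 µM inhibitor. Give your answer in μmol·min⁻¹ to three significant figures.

With α = 1 + [I]/Ki = 1 + 34.4/12.9 = 3.667, the competitive rate law is v = Vmax[S] / (αKm + [S]).
v = 539×1.23 / (3.667×0.586 + 1.23) = 663.0/3.379 = 196 μmol·min⁻¹.

196 μmol·min⁻¹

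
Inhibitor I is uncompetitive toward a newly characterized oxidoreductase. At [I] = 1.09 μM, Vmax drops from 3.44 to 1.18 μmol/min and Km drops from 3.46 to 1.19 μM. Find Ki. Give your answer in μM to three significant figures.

Uncompetitive: Vmax,app = Vmax/α (and Km,app = Km/α) with α = 1 + [I]/Ki.
α = Vmax/Vmax,app = 3.44/1.18 = 2.915.
Ki = [I]/(α − 1) = 1.09/1.915 = 0.569 μM.

0.569 μM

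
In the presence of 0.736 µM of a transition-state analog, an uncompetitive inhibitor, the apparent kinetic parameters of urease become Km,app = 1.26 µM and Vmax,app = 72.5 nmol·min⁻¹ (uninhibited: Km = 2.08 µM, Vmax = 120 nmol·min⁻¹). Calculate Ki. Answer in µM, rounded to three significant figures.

Uncompetitive: Vmax,app = Vmax/α (and Km,app = Km/α) with α = 1 + [I]/Ki.
α = Vmax/Vmax,app = 120/72.5 = 1.655.
Ki = [I]/(α − 1) = 0.736/0.6552 = 1.12 µM.

1.12 µM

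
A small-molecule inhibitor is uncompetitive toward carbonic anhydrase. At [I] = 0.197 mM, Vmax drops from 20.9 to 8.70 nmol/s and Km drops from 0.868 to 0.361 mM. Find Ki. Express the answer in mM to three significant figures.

0.140 mM

Uncompetitive: Vmax,app = Vmax/α (and Km,app = Km/α) with α = 1 + [I]/Ki.
α = Vmax/Vmax,app = 20.9/8.70 = 2.402.
Since α = 1 + [I]/Ki, [I]/Ki = 2.402 − 1 = 1.402 and Ki = 0.197/1.402 = 0.140 mM.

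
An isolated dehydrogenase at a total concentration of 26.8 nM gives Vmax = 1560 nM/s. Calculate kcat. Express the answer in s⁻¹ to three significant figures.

58.2 s⁻¹

kcat = Vmax/[E]total = 1560 nM/s / 26.8 nM = 58.2 s⁻¹.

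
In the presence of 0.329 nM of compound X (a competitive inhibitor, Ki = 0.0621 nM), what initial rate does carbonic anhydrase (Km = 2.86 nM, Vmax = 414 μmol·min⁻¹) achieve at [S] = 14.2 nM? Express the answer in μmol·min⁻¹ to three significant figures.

183 μmol·min⁻¹

α = 1 + [I]/Ki = 1 + 0.329/0.0621 = 6.298.
For a competitive inhibitor, Vmax is unchanged and the apparent Km becomes α·Km: Km,app = 18.0 nM, Vmax,app = 414 μmol·min⁻¹.
v = Vmax,app·[S]/(Km,app + [S]) = 414 × 14.2/(18.0 + 14.2) = 183 μmol·min⁻¹.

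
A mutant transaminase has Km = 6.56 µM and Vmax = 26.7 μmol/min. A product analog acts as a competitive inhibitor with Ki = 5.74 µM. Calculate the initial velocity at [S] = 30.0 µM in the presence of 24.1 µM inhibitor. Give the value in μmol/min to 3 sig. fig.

α = 1 + [I]/Ki = 1 + 24.1/5.74 = 5.199.
For a competitive inhibitor, Vmax is unchanged and the apparent Km becomes α·Km: Km,app = 34.1 µM, Vmax,app = 26.7 μmol/min.
v = Vmax,app·[S]/(Km,app + [S]) = 26.7 × 30.0/(34.1 + 30.0) = 12.5 μmol/min.

12.5 μmol/min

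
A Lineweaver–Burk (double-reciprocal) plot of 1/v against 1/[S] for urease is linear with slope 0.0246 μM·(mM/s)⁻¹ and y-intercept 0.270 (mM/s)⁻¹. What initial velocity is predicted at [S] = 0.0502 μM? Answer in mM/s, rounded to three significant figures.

1.32 mM/s

The y-intercept is 1/Vmax, so Vmax = 1/0.270 = 3.70 mM/s.
The slope is Km/Vmax, so Km = 0.0246 × 3.70 = 0.0911 μM.
Then v = 3.70 × 0.0502/(0.0911 + 0.0502) = 1.32 mM/s.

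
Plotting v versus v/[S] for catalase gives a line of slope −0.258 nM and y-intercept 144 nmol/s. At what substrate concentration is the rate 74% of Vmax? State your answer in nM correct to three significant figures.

The Eadie–Hofstee slope gives Km = 0.258 nM (slope = −Km).
v/Vmax = [S]/(Km+[S]) = 0.74 ⇒ [S] = Km·0.74/(1−0.74) = 0.258 × 2.846 = 0.734 nM.

0.734 nM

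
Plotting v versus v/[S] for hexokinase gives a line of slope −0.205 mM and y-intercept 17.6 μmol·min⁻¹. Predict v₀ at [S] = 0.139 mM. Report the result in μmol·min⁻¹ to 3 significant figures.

In the Eadie–Hofstee form v = Vmax − Km·(v/[S]), the slope is −Km and the intercept is Vmax, so Km = 0.205 mM and Vmax = 17.6 μmol·min⁻¹.
v = 17.6 × 0.139/(0.205 + 0.139) = 7.11 μmol·min⁻¹.

7.11 μmol·min⁻¹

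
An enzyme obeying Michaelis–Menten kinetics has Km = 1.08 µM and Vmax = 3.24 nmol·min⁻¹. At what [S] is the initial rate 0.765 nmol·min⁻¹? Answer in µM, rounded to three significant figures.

0.334 µM

Rearranging v = Vmax[S]/(Km+[S]) gives [S] = Km·v/(Vmax − v).
[S] = 1.08 × 0.765 / (3.24 − 0.765) = 0.8262/2.475 = 0.334 µM.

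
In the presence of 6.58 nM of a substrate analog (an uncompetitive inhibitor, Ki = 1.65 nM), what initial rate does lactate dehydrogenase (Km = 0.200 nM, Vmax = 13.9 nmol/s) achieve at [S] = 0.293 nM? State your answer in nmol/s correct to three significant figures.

α = 1 + [I]/Ki = 1 + 6.58/1.65 = 4.988.
For an uncompetitive inhibitor, both parameters are divided by α, giving Vmax/α and Km/α: Km,app = 0.0401 nM, Vmax,app = 2.79 nmol/s.
v = Vmax,app·[S]/(Km,app + [S]) = 2.79 × 0.293/(0.0401 + 0.293) = 2.45 nmol/s.

2.45 nmol/s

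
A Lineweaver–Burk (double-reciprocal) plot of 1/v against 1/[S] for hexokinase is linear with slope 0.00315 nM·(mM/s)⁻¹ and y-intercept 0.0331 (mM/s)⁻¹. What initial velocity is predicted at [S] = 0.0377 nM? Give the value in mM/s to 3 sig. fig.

8.57 mM/s

The y-intercept is 1/Vmax, so Vmax = 1/0.0331 = 30.2 mM/s.
The slope is Km/Vmax, so Km = 0.00315 × 30.2 = 0.0952 nM.
Then v = 30.2 × 0.0377/(0.0952 + 0.0377) = 8.57 mM/s.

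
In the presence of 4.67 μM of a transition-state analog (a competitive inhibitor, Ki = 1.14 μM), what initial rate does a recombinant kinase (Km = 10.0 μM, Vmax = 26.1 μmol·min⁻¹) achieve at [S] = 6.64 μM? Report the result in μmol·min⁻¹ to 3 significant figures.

α = 1 + [I]/Ki = 1 + 4.67/1.14 = 5.096.
For a competitive inhibitor, Vmax is unchanged and the apparent Km becomes α·Km: Km,app = 51.0 μM, Vmax,app = 26.1 μmol·min⁻¹.
v = Vmax,app·[S]/(Km,app + [S]) = 26.1 × 6.64/(51.0 + 6.64) = 3.01 μmol·min⁻¹.

3.01 μmol·min⁻¹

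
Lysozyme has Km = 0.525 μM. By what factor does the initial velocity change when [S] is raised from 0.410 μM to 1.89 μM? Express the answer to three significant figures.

1.78

The fractional saturations are [S]/(Km+[S]) = 0.410/0.9350 = 0.4385 and 1.89/2.415 = 0.7826.
v₂/v₁ is just their ratio: 0.7826/0.4385 = 1.78.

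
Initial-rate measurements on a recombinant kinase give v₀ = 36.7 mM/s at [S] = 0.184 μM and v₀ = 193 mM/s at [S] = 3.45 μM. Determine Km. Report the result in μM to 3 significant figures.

1.09 μM

From v = Vmax[S]/(Km+[S]), each point gives Vmax = v(Km+[S])/[S].
Equating: 36.7(Km+0.184)/0.184 = 193(Km+3.45)/3.45.
199.5·Km + 36.7 = 55.94·Km + 193, so (199.5 − 55.94)·Km = 193 − 36.7.
Km = 156.3/143.5 = 1.09 μM; then Vmax = 36.7(1.09+0.184)/0.184 = 254 mM/s.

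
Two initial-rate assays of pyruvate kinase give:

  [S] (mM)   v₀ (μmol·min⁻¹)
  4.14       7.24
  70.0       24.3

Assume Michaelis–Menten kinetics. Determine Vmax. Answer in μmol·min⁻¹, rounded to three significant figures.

28.5 μmol·min⁻¹

From v = Vmax[S]/(Km+[S]), each point gives Vmax = v(Km+[S])/[S].
Equating: 7.24(Km+4.14)/4.14 = 24.3(Km+70.0)/70.0.
1.749·Km + 7.24 = 0.3471·Km + 24.3, so (1.749 − 0.3471)·Km = 24.3 − 7.24.
Km = 17.06/1.402 = 12.2 mM; then Vmax = 7.24(12.2+4.14)/4.14 = 28.5 μmol·min⁻¹.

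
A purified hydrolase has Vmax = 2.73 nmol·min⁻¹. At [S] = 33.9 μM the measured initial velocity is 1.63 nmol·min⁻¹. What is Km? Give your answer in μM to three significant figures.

v/Vmax = 1.63/2.73 = 0.5971 = [S]/(Km+[S]).
So Km + [S] = [S]/0.5971 = 56.78 μM, giving Km = 56.78 − 33.9 = 22.9 μM.

22.9 μM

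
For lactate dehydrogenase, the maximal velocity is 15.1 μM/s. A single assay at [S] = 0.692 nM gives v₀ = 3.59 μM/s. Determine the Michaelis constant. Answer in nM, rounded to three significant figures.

v/Vmax = 3.59/15.1 = 0.2377 = [S]/(Km+[S]).
So Km + [S] = [S]/0.2377 = 2.911 nM, giving Km = 2.911 − 0.692 = 2.22 nM.

2.22 nM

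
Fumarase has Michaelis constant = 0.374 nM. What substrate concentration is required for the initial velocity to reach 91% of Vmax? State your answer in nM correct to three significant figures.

v/Vmax = [S]/(Km+[S]) = 0.91, so [S] = Km·0.91/(1 − 0.91) = 0.374 × 10.11.
[S] = 3.78 nM.

3.78 nM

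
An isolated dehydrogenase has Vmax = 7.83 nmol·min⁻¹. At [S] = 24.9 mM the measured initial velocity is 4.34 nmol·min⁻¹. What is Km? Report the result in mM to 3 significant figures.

20.0 mM

From v = Vmax[S]/(Km+[S]), Km = [S](Vmax − v)/v.
Km = 24.9 × (7.83 − 4.34) / 4.34 = 86.90/4.34 = 20.0 mM.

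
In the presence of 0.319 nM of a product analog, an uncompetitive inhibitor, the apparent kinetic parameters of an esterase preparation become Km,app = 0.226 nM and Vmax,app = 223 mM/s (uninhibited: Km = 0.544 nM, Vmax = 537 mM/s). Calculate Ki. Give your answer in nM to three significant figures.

0.227 nM

Uncompetitive: Vmax,app = Vmax/α (and Km,app = Km/α) with α = 1 + [I]/Ki.
α = Vmax/Vmax,app = 537/223 = 2.408.
Since α = 1 + [I]/Ki, [I]/Ki = 2.408 − 1 = 1.408 and Ki = 0.319/1.408 = 0.227 nM.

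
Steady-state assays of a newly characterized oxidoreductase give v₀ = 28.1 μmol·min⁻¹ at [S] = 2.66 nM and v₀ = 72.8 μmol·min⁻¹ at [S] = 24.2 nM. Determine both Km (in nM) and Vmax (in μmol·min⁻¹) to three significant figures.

From v = Vmax[S]/(Km+[S]), each point gives Vmax = v(Km+[S])/[S].
Equating: 28.1(Km+2.66)/2.66 = 72.8(Km+24.2)/24.2.
10.56·Km + 28.1 = 3.008·Km + 72.8, so (10.56 − 3.008)·Km = 72.8 − 28.1.
Km = 44.70/7.556 = 5.92 nM; then Vmax = 28.1(5.92+2.66)/2.66 = 90.6 μmol·min⁻¹.

Km = 5.92 nM; Vmax = 90.6 μmol·min⁻¹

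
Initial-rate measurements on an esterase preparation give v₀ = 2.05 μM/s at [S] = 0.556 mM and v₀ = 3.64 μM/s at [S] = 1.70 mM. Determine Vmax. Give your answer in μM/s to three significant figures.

5.84 μM/s

In reciprocal form, 1/v = (Km/Vmax)·(1/[S]) + 1/Vmax. The two points give (1/[S], 1/v) = (1.799, 0.4878) and (0.5882, 0.2747).
Slope = (0.4878 − 0.2747)/(1.799 − 0.5882) = 0.1761; intercept = 0.4878 − 0.1761×1.799 = 0.1712.
Vmax = 1/intercept = 5.84 μM/s; Km = slope × Vmax = 0.1761 × 5.84 = 1.03 mM.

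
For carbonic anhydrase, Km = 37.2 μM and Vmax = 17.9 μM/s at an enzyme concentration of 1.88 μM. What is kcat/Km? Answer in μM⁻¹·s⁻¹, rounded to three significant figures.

kcat = Vmax/[E]total = 17.9/1.88 = 9.52 s⁻¹.
kcat/Km = 9.52/37.2 = 0.256 μM⁻¹·s⁻¹.

0.256 μM⁻¹·s⁻¹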